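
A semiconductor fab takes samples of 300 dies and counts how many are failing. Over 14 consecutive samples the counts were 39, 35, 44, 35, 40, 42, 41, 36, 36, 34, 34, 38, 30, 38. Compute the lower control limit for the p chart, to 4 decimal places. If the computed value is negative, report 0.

p̄ = Σdᵢ / (k·n) = 522 / (14 × 300) = 0.12429
LCL = p̄ − 3·√(p̄(1−p̄)/n) = 0.12429 − 3 × 0.01905 = 0.06714

0.0671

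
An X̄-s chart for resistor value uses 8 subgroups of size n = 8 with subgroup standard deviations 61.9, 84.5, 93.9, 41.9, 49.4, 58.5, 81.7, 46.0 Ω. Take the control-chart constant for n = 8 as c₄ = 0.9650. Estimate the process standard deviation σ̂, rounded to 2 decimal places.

s̄ = (61.9 + 84.5 + 93.9 + 41.9 + 49.4 + 58.5 + 81.7 + 46.0) / 8 = 64.7250
σ̂ = s̄ / c₄ = 64.7250 / 0.9650 = 67.0725

67.07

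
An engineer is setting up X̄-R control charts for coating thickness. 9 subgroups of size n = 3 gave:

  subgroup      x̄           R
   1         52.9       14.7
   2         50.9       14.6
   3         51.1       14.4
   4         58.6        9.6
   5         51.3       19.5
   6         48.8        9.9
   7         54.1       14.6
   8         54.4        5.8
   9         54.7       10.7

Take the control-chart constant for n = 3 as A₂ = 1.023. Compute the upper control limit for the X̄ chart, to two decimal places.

65.91

X̄̄ = (52.9 + 50.9 + 51.1 + 58.6 + 51.3 + 48.8 + 54.1 + 54.4 + 54.7) / 9 = 476.8000 / 9 = 52.9778
R̄ = (14.7 + 14.6 + 14.4 + 9.6 + 19.5 + 9.9 + 14.6 + 5.8 + 10.7) / 9 = 113.8000 / 9 = 12.6444
UCL = X̄̄ + A₂·R̄ = 52.9778 + 1.023 × 12.6444 = 65.9130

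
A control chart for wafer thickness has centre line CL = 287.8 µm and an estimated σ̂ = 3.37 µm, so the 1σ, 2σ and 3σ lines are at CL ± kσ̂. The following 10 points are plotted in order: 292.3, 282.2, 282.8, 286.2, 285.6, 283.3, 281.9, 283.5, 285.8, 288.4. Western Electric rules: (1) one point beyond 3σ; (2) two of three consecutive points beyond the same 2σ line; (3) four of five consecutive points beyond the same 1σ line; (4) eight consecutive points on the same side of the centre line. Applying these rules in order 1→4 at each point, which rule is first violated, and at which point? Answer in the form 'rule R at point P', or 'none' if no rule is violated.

rule 4 at point 9

Zone of each point (C = within 1σ̂, B = 1σ̂–2σ̂, A = 2σ̂–3σ̂, * = beyond 3σ̂; sign = side of CL): 1:+B, 2:-B, 3:-B, 4:-C, 5:-C, 6:-B, 7:-B, 8:-B, 9:-C, 10:+C
Rule 4 (eight consecutive points on the same side of the centre line) is satisfied at point 9.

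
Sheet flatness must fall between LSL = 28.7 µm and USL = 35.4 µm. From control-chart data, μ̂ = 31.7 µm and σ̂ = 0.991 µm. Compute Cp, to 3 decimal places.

1.127

Cp = (USL − LSL) / (6σ̂) = (35.4 − 28.7) / (6 × 0.991) = 6.7000 / 5.9460 = 1.1268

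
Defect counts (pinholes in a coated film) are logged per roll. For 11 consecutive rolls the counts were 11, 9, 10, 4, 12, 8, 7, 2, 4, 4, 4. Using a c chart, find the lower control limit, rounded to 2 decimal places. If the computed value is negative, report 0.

0.00

c̄ = (11 + 9 + 10 + 4 + 12 + 8 + 7 + 2 + 4 + 4 + 4) / 11 = 75 / 11 = 6.8182
LCL = c̄ − 3√c̄ = 6.8182 − 3 × 2.6112 = -1.0153 → 0 (cannot be negative)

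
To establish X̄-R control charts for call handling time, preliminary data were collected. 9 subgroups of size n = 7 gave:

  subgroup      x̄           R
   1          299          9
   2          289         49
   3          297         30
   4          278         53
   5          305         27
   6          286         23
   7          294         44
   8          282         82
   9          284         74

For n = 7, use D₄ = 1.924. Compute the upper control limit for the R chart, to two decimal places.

R̄ = (9 + 49 + 30 + 53 + 27 + 23 + 44 + 82 + 74) / 9 = 391.0000 / 9 = 43.4444
UCL_R = D₄·R̄ = 1.924 × 43.4444 = 83.5871

83.59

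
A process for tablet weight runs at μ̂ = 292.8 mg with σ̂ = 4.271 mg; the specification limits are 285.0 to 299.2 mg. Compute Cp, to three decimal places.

0.554

Cp = (USL − LSL) / (6σ̂) = (299.2 − 285.0) / (6 × 4.271) = 14.2000 / 25.6260 = 0.5541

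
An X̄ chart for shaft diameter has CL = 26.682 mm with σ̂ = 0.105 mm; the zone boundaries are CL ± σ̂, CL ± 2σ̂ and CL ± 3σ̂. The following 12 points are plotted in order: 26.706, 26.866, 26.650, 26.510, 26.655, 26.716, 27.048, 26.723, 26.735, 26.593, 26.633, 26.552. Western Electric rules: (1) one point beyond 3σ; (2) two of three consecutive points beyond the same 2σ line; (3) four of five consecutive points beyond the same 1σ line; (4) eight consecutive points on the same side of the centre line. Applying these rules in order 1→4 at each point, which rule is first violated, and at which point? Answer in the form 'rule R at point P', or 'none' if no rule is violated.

rule 1 at point 7

Zone of each point (C = within 1σ̂, B = 1σ̂–2σ̂, A = 2σ̂–3σ̂, * = beyond 3σ̂; sign = side of CL): 1:+C, 2:+B, 3:-C, 4:-B, 5:-C, 6:+C, 7:+*, 8:+C, 9:+C, 10:-C, 11:-C, 12:-B
Rule 1 (one point beyond the 3σ limits) is satisfied at point 7.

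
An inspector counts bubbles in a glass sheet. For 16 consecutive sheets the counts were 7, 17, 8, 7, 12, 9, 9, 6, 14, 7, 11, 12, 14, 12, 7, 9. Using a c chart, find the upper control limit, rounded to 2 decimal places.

c̄ = (7 + 17 + 8 + 7 + 12 + 9 + 9 + 6 + 14 + 7 + 11 + 12 + 14 + 12 + 7 + 9) / 16 = 161 / 16 = 10.0625
UCL = c̄ + 3√c̄ = 10.0625 + 3 × √10.0625 = 10.0625 + 3 × 3.1721 = 19.5789

19.58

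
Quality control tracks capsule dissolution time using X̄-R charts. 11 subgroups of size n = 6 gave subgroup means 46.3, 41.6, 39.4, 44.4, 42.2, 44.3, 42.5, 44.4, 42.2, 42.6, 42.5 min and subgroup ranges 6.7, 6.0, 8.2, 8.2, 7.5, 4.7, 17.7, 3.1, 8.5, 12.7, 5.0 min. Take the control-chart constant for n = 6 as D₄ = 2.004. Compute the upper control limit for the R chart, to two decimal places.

R̄ = (6.7 + 6.0 + 8.2 + 8.2 + 7.5 + 4.7 + 17.7 + 3.1 + 8.5 + 12.7 + 5.0) / 11 = 88.3000 / 11 = 8.0273
UCL_R = D₄·R̄ = 2.004 × 8.0273 = 16.0867

16.09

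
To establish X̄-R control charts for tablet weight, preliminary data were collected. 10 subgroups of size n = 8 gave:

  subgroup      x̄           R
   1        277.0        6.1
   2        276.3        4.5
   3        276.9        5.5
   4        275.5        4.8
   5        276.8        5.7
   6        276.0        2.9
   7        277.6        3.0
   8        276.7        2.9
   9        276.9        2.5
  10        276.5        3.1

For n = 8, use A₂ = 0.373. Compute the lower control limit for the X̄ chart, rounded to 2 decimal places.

X̄̄ = (277.0 + 276.3 + 276.9 + 275.5 + 276.8 + 276.0 + 277.6 + 276.7 + 276.9 + 276.5) / 10 = 2766.2000 / 10 = 276.6200
R̄ = (6.1 + 4.5 + 5.5 + 4.8 + 5.7 + 2.9 + 3.0 + 2.9 + 2.5 + 3.1) / 10 = 41.0000 / 10 = 4.1000
LCL = X̄̄ − A₂·R̄ = 276.6200 − 0.373 × 4.1000 = 275.0907

275.09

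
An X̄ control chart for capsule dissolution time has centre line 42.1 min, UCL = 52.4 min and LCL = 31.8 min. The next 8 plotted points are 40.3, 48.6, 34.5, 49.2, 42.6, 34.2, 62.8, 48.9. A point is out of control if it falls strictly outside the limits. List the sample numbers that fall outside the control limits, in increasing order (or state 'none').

7

Compare each point to [31.8, 52.4]: sample 7 = 62.8 > UCL.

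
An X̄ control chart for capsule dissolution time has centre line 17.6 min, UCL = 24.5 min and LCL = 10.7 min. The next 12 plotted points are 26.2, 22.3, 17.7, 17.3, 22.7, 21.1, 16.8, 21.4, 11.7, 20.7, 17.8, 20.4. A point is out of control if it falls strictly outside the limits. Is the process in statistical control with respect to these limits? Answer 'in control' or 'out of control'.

out of control

Compare each point to [10.7, 24.5]: sample 1 = 26.2 > UCL.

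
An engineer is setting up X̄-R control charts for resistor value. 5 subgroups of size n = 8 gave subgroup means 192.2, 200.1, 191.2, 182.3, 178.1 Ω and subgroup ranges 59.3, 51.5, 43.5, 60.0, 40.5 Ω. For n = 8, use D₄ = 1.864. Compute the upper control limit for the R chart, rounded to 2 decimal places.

94.99

R̄ = (59.3 + 51.5 + 43.5 + 60.0 + 40.5) / 5 = 254.8000 / 5 = 50.9600
UCL_R = D₄·R̄ = 1.864 × 50.9600 = 94.9894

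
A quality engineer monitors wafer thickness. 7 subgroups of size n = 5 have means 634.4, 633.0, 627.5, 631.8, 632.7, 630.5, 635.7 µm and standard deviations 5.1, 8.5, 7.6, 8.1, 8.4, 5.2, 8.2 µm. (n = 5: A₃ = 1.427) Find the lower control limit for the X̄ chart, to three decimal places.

X̄̄ = (634.4 + 633.0 + 627.5 + 631.8 + 632.7 + 630.5 + 635.7) / 7 = 632.2286
s̄ = (5.1 + 8.5 + 7.6 + 8.1 + 8.4 + 5.2 + 8.2) / 7 = 7.3000
LCL = X̄̄ − A₃·s̄ = 632.2286 − 1.427 × 7.3000 = 621.8115

621.811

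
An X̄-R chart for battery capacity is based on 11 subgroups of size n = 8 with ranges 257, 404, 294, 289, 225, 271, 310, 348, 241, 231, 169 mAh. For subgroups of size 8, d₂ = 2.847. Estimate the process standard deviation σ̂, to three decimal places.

R̄ = (257 + 404 + 294 + 289 + 225 + 271 + 310 + 348 + 241 + 231 + 169) / 11 = 276.2727
σ̂ = R̄ / d₂ = 276.2727 / 2.847 = 97.0399

97.040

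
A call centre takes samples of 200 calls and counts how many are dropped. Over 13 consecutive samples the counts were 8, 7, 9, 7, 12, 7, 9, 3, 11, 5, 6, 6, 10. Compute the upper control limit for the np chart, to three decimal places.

p̄ = Σdᵢ / (k·n) = 100 / (13 × 200) = 0.03846
UCL = np̄ + 3·√(np̄(1−p̄)) = 7.6923 + 3 × √(7.6923×0.96154) = 7.6923 + 3 × 2.7196 = 15.8512

15.851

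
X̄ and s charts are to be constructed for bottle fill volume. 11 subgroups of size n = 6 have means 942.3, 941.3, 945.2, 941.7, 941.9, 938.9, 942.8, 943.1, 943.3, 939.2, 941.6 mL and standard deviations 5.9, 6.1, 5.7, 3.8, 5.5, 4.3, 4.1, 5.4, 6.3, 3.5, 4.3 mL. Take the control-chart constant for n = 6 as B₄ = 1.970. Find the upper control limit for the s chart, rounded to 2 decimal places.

s̄ = (5.9 + 6.1 + 5.7 + 3.8 + 5.5 + 4.3 + 4.1 + 5.4 + 6.3 + 3.5 + 4.3) / 11 = 4.9909
UCL_s = B₄·s̄ = 1.970 × 4.9909 = 9.8321

9.83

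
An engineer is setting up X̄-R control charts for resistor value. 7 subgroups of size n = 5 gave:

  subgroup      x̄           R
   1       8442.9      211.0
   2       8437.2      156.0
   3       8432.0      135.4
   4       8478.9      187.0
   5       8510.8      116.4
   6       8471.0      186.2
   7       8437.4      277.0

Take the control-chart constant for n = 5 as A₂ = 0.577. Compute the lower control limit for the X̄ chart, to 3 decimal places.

8353.998

X̄̄ = (8442.9 + 8437.2 + 8432.0 + 8478.9 + 8510.8 + 8471.0 + 8437.4) / 7 = 59210.2000 / 7 = 8458.6000
R̄ = (211.0 + 156.0 + 135.4 + 187.0 + 116.4 + 186.2 + 277.0) / 7 = 1269.0000 / 7 = 181.2857
LCL = X̄̄ − A₂·R̄ = 8458.6000 − 0.577 × 181.2857 = 8353.9981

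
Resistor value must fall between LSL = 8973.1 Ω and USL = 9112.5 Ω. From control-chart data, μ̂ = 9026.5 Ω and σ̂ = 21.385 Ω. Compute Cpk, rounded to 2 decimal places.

0.83

Cpu = (USL − μ̂) / (3σ̂) = (9112.5 − 9026.5) / (3 × 21.385) = 1.3405; Cpl = (μ̂ − LSL) / (3σ̂) = (9026.5 − 8973.1) / (3 × 21.385) = 0.8324; Cpk = min(Cpu, Cpl) = 0.8324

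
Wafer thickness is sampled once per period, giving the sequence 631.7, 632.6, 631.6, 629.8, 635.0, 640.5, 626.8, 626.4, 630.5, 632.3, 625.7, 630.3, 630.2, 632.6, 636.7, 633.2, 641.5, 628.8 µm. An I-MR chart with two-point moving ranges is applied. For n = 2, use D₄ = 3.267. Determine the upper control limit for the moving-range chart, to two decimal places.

Moving ranges: 0.9, 1.0, 1.8, 5.2, 5.5, 13.7, 0.4, 4.1, 1.8, 6.6, 4.6, 0.1, 2.4, 4.1, 3.5, 8.3, 12.7; M̄R̄ = 76.7000 / 17 = 4.5118
UCL_MR = D₄·M̄R̄ = 3.267 × 4.5118 = 14.7399

14.74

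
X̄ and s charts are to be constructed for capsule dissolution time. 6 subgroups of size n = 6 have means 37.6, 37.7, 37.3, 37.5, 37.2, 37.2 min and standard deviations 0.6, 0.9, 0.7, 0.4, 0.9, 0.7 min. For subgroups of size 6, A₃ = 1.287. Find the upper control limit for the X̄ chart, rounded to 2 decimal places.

38.32

X̄̄ = (37.6 + 37.7 + 37.3 + 37.5 + 37.2 + 37.2) / 6 = 37.4167
s̄ = (0.6 + 0.9 + 0.7 + 0.4 + 0.9 + 0.7) / 6 = 0.7000
UCL = X̄̄ + A₃·s̄ = 37.4167 + 1.287 × 0.7000 = 38.3176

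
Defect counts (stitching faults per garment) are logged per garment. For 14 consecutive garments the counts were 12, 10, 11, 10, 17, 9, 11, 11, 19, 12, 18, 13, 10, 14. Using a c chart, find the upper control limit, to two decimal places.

c̄ = (12 + 10 + 11 + 10 + 17 + 9 + 11 + 11 + 19 + 12 + 18 + 13 + 10 + 14) / 14 = 177 / 14 = 12.6429
UCL = c̄ + 3√c̄ = 12.6429 + 3 × √12.6429 = 12.6429 + 3 × 3.5557 = 23.3099

23.31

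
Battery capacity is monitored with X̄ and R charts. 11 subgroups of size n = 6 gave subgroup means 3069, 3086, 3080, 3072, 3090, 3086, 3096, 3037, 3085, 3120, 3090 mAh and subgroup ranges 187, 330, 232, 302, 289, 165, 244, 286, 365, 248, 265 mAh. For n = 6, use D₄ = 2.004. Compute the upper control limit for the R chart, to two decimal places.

530.70

R̄ = (187 + 330 + 232 + 302 + 289 + 165 + 244 + 286 + 365 + 248 + 265) / 11 = 2913.0000 / 11 = 264.8182
UCL_R = D₄·R̄ = 2.004 × 264.8182 = 530.6956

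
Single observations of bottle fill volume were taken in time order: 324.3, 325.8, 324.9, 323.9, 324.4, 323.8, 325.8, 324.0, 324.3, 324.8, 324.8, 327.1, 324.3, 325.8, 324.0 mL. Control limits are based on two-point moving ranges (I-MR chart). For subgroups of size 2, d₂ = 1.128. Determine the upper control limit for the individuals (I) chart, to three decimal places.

X̄ = (324.3 + 325.8 + 324.9 + 323.9 + 324.4 + 323.8 + 325.8 + 324.0 + 324.3 + 324.8 + 324.8 + 327.1 + 324.3 + 325.8 + 324.0) / 15 = 324.8000
Moving ranges: 1.5, 0.9, 1.0, 0.5, 0.6, 2.0, 1.8, 0.3, 0.5, 0.0, 2.3, 2.8, 1.5, 1.8; M̄R̄ = 17.5000 / 14 = 1.2500
UCL = X̄ + 3·M̄R̄/d₂ = 324.8000 + 3 × 1.2500 / 1.128 = 328.1245

328.124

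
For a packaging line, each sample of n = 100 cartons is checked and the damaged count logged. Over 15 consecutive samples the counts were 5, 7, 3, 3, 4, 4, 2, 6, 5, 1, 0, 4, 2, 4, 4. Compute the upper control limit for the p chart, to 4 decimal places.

p̄ = Σdᵢ / (k·n) = 54 / (15 × 100) = 0.03600
UCL = p̄ + 3·√(p̄(1−p̄)/n) = 0.03600 + 3 × √(0.03600×0.96400/100) = 0.03600 + 3 × 0.01863 = 0.09189

0.0919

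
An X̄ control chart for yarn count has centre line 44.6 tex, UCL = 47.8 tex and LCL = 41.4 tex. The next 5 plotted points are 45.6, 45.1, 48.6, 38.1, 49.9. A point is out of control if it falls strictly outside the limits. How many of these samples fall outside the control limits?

3

Compare each point to [41.4, 47.8]: sample 3 = 48.6 > UCL; sample 4 = 38.1 < LCL; sample 5 = 49.9 > UCL.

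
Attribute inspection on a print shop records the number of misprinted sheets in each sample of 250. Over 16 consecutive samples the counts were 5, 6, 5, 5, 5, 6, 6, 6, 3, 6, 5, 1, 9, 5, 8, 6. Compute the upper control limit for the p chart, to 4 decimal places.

p̄ = Σdᵢ / (k·n) = 87 / (16 × 250) = 0.02175
UCL = p̄ + 3·√(p̄(1−p̄)/n) = 0.02175 + 3 × √(0.02175×0.97825/250) = 0.02175 + 3 × 0.00923 = 0.04943

0.0494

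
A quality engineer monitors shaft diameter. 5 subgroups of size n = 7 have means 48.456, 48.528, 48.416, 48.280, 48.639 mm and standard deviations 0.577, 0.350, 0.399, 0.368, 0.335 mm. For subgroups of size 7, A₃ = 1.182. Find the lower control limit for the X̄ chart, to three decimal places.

47.984

X̄̄ = (48.456 + 48.528 + 48.416 + 48.280 + 48.639) / 5 = 48.4638
s̄ = (0.577 + 0.350 + 0.399 + 0.368 + 0.335) / 5 = 0.4058
LCL = X̄̄ − A₃·s̄ = 48.4638 − 1.182 × 0.4058 = 47.9841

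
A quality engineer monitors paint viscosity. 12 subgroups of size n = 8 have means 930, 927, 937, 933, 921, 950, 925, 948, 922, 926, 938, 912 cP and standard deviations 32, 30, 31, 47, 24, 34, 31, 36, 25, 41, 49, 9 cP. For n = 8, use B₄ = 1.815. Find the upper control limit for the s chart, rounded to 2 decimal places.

s̄ = (32 + 30 + 31 + 47 + 24 + 34 + 31 + 36 + 25 + 41 + 49 + 9) / 12 = 32.4167
UCL_s = B₄·s̄ = 1.815 × 32.4167 = 58.8362

58.84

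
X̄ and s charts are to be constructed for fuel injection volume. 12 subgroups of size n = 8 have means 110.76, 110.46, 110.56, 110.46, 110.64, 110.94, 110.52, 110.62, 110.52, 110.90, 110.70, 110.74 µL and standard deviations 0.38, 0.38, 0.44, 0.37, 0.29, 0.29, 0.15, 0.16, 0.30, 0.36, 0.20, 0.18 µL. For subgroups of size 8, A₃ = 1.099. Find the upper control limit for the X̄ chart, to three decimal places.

110.972

X̄̄ = (110.76 + 110.46 + 110.56 + 110.46 + 110.64 + 110.94 + 110.52 + 110.62 + 110.52 + 110.90 + 110.70 + 110.74) / 12 = 110.6517
s̄ = (0.38 + 0.38 + 0.44 + 0.37 + 0.29 + 0.29 + 0.15 + 0.16 + 0.30 + 0.36 + 0.20 + 0.18) / 12 = 0.2917
UCL = X̄̄ + A₃·s̄ = 110.6517 + 1.099 × 0.2917 = 110.9722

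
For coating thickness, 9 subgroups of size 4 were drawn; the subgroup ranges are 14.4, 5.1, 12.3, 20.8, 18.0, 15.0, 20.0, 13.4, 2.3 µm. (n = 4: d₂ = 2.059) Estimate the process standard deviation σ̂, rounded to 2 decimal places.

6.55

R̄ = (14.4 + 5.1 + 12.3 + 20.8 + 18.0 + 15.0 + 20.0 + 13.4 + 2.3) / 9 = 13.4778
σ̂ = R̄ / d₂ = 13.4778 / 2.059 = 6.5458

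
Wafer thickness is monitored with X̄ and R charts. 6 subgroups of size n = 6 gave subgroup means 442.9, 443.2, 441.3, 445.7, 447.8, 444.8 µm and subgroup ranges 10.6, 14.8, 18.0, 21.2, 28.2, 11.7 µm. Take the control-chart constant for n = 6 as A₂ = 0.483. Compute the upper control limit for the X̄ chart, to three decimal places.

X̄̄ = (442.9 + 443.2 + 441.3 + 445.7 + 447.8 + 444.8) / 6 = 2665.7000 / 6 = 444.2833
R̄ = (10.6 + 14.8 + 18.0 + 21.2 + 28.2 + 11.7) / 6 = 104.5000 / 6 = 17.4167
UCL = X̄̄ + A₂·R̄ = 444.2833 + 0.483 × 17.4167 = 452.6956

452.696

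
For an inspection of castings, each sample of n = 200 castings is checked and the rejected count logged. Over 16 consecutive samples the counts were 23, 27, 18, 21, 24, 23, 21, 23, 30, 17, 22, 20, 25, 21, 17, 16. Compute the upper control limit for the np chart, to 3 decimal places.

p̄ = Σdᵢ / (k·n) = 348 / (16 × 200) = 0.10875
UCL = np̄ + 3·√(np̄(1−p̄)) = 21.7500 + 3 × √(21.7500×0.89125) = 21.7500 + 3 × 4.4028 = 34.9584

34.958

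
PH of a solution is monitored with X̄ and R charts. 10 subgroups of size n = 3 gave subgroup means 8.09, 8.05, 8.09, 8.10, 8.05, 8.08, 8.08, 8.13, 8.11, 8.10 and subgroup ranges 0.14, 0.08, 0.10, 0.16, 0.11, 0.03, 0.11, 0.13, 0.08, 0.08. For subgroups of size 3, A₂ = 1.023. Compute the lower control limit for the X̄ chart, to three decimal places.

7.984

X̄̄ = (8.09 + 8.05 + 8.09 + 8.10 + 8.05 + 8.08 + 8.08 + 8.13 + 8.11 + 8.10) / 10 = 80.8800 / 10 = 8.0880
R̄ = (0.14 + 0.08 + 0.10 + 0.16 + 0.11 + 0.03 + 0.11 + 0.13 + 0.08 + 0.08) / 10 = 1.0200 / 10 = 0.1020
LCL = X̄̄ − A₂·R̄ = 8.0880 − 1.023 × 0.1020 = 7.9837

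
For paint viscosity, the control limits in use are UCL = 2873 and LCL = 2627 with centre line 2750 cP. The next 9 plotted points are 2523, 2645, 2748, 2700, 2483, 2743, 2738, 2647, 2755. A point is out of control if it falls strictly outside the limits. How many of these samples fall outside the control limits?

Compare each point to [2627, 2873]: sample 1 = 2523 < LCL; sample 5 = 2483 < LCL.

2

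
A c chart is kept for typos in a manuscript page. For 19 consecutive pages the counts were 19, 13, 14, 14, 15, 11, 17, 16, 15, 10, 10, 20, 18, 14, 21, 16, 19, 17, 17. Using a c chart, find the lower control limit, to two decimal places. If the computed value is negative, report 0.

3.74

c̄ = (19 + 13 + 14 + 14 + 15 + 11 + 17 + 16 + 15 + 10 + 10 + 20 + 18 + 14 + 21 + 16 + 19 + 17 + 17) / 19 = 296 / 19 = 15.5789
LCL = c̄ − 3√c̄ = 15.5789 − 3 × 3.9470 = 3.7379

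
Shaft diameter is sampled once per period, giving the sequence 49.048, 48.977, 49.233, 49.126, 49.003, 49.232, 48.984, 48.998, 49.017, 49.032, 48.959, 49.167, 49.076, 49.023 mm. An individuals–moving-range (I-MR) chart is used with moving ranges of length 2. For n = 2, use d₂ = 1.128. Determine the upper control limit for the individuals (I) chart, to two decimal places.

49.37

X̄ = (49.048 + 48.977 + 49.233 + 49.126 + 49.003 + 49.232 + 48.984 + 48.998 + 49.017 + 49.032 + 48.959 + 49.167 + 49.076 + 49.023) / 14 = 49.0625
Moving ranges: 0.071, 0.256, 0.107, 0.123, 0.229, 0.248, 0.014, 0.019, 0.015, 0.073, 0.208, 0.091, 0.053; M̄R̄ = 1.5070 / 13 = 0.1159
UCL = X̄ + 3·M̄R̄/d₂ = 49.0625 + 3 × 0.1159 / 1.128 = 49.3708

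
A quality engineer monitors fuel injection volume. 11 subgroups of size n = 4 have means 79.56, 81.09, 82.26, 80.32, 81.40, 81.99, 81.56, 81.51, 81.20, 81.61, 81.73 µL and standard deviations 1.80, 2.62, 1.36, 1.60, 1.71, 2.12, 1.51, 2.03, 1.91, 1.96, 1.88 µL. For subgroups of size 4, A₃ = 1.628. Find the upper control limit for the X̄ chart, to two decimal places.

84.33

X̄̄ = (79.56 + 81.09 + 82.26 + 80.32 + 81.40 + 81.99 + 81.56 + 81.51 + 81.20 + 81.61 + 81.73) / 11 = 81.2936
s̄ = (1.80 + 2.62 + 1.36 + 1.60 + 1.71 + 2.12 + 1.51 + 2.03 + 1.91 + 1.96 + 1.88) / 11 = 1.8636
UCL = X̄̄ + A₃·s̄ = 81.2936 + 1.628 × 1.8636 = 84.3276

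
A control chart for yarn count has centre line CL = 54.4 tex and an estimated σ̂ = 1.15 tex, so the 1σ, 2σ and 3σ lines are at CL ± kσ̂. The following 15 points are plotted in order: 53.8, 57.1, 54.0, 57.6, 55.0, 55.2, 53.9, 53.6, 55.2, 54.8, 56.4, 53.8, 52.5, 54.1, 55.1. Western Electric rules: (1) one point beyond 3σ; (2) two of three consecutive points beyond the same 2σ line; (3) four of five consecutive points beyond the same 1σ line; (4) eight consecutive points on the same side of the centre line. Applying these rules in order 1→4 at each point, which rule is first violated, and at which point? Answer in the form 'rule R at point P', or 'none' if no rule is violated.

rule 2 at point 4

Zone of each point (C = within 1σ̂, B = 1σ̂–2σ̂, A = 2σ̂–3σ̂, * = beyond 3σ̂; sign = side of CL): 1:-C, 2:+A, 3:-C, 4:+A, 5:+C, 6:+C, 7:-C, 8:-C, 9:+C, 10:+C, 11:+B, 12:-C, 13:-B, 14:-C, 15:+C
Rule 2 (two of three consecutive points beyond the same 2σ limit) is satisfied at point 4.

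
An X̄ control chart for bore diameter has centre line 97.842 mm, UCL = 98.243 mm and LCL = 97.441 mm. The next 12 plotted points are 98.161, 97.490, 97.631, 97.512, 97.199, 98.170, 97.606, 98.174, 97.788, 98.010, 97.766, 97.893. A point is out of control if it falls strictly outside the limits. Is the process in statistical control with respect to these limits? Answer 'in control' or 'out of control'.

out of control

Compare each point to [97.441, 98.243]: sample 5 = 97.199 < LCL.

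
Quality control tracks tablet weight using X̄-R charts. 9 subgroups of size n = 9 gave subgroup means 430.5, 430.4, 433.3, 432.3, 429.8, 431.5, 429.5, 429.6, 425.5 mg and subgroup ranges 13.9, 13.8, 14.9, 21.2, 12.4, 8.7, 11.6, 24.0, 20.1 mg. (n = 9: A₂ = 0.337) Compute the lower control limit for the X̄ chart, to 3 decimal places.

425.002

X̄̄ = (430.5 + 430.4 + 433.3 + 432.3 + 429.8 + 431.5 + 429.5 + 429.6 + 425.5) / 9 = 3872.4000 / 9 = 430.2667
R̄ = (13.9 + 13.8 + 14.9 + 21.2 + 12.4 + 8.7 + 11.6 + 24.0 + 20.1) / 9 = 140.6000 / 9 = 15.6222
LCL = X̄̄ − A₂·R̄ = 430.2667 − 0.337 × 15.6222 = 425.0020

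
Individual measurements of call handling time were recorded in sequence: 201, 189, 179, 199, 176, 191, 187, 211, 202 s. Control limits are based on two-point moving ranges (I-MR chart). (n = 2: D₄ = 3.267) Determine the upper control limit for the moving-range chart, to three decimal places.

Moving ranges: 12, 10, 20, 23, 15, 4, 24, 9; M̄R̄ = 117.0000 / 8 = 14.6250
UCL_MR = D₄·M̄R̄ = 3.267 × 14.6250 = 47.7799

47.780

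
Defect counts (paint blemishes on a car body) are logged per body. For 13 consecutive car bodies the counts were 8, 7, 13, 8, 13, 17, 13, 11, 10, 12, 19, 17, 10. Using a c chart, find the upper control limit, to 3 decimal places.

c̄ = (8 + 7 + 13 + 8 + 13 + 17 + 13 + 11 + 10 + 12 + 19 + 17 + 10) / 13 = 158 / 13 = 12.1538
UCL = c̄ + 3√c̄ = 12.1538 + 3 × √12.1538 = 12.1538 + 3 × 3.4862 = 22.6126

22.613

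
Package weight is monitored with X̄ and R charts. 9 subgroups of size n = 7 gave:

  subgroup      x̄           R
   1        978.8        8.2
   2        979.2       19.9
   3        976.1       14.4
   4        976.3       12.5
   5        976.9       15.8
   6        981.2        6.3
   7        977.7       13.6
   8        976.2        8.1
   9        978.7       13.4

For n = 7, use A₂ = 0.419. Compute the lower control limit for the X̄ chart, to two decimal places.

972.68

X̄̄ = (978.8 + 979.2 + 976.1 + 976.3 + 976.9 + 981.2 + 977.7 + 976.2 + 978.7) / 9 = 8801.1000 / 9 = 977.9000
R̄ = (8.2 + 19.9 + 14.4 + 12.5 + 15.8 + 6.3 + 13.6 + 8.1 + 13.4) / 9 = 112.2000 / 9 = 12.4667
LCL = X̄̄ − A₂·R̄ = 977.9000 − 0.419 × 12.4667 = 972.6765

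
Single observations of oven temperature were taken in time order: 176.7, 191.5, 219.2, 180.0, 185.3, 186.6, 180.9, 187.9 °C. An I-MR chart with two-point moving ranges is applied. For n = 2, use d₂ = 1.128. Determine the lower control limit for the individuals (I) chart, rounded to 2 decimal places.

150.14

X̄ = (176.7 + 191.5 + 219.2 + 180.0 + 185.3 + 186.6 + 180.9 + 187.9) / 8 = 188.5125
Moving ranges: 14.8, 27.7, 39.2, 5.3, 1.3, 5.7, 7.0; M̄R̄ = 101.0000 / 7 = 14.4286
LCL = X̄ − 3·M̄R̄/d₂ = 188.5125 − 3 × 14.4286 / 1.128 = 150.1386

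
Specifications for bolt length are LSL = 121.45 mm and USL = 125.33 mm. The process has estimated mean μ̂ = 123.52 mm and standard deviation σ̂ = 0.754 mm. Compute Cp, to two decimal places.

0.86

Cp = (USL − LSL) / (6σ̂) = (125.33 − 121.45) / (6 × 0.754) = 3.8800 / 4.5240 = 0.8576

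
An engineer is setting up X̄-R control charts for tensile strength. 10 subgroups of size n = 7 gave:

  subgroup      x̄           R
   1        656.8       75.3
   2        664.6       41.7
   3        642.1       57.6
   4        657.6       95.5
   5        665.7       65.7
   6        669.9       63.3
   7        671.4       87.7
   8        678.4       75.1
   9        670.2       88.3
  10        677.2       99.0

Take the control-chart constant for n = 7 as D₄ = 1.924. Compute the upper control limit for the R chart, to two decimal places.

144.15

R̄ = (75.3 + 41.7 + 57.6 + 95.5 + 65.7 + 63.3 + 87.7 + 75.1 + 88.3 + 99.0) / 10 = 749.2000 / 10 = 74.9200
UCL_R = D₄·R̄ = 1.924 × 74.9200 = 144.1461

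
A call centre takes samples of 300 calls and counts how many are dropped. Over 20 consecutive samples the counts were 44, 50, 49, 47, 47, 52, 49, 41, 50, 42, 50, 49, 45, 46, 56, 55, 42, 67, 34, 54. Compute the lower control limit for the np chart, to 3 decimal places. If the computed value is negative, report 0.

p̄ = Σdᵢ / (k·n) = 969 / (20 × 300) = 0.16150
LCL = np̄ − 3·√(np̄(1−p̄)) = 48.4500 − 3 × 6.3738 = 29.3286

29.329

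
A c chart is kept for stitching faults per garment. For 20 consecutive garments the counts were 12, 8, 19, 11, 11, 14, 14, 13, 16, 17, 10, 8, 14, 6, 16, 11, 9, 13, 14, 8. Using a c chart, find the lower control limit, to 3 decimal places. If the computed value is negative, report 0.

1.721

c̄ = (12 + 8 + 19 + 11 + 11 + 14 + 14 + 13 + 16 + 17 + 10 + 8 + 14 + 6 + 16 + 11 + 9 + 13 + 14 + 8) / 20 = 244 / 20 = 12.2000
LCL = c̄ − 3√c̄ = 12.2000 − 3 × 3.4928 = 1.7215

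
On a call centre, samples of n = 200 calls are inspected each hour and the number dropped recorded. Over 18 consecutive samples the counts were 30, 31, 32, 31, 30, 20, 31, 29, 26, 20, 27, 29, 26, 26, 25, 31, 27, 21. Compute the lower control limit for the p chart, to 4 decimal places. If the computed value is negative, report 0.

p̄ = Σdᵢ / (k·n) = 492 / (18 × 200) = 0.13667
LCL = p̄ − 3·√(p̄(1−p̄)/n) = 0.13667 − 3 × 0.02429 = 0.06380

0.0638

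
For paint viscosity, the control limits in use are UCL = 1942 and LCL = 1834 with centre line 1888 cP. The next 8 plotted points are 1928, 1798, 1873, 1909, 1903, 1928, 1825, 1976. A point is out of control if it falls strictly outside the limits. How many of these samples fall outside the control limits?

Compare each point to [1834, 1942]: sample 2 = 1798 < LCL; sample 7 = 1825 < LCL; sample 8 = 1976 > UCL.

3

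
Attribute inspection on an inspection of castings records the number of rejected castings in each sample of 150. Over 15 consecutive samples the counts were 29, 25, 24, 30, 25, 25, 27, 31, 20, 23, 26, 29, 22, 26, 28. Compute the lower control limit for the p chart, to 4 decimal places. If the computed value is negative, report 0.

0.0806

p̄ = Σdᵢ / (k·n) = 390 / (15 × 150) = 0.17333
LCL = p̄ − 3·√(p̄(1−p̄)/n) = 0.17333 − 3 × 0.03091 = 0.08061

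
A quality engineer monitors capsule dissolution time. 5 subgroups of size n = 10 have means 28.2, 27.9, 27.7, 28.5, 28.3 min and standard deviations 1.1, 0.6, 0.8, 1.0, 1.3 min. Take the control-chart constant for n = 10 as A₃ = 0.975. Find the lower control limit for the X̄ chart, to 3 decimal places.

27.184

X̄̄ = (28.2 + 27.9 + 27.7 + 28.5 + 28.3) / 5 = 28.1200
s̄ = (1.1 + 0.6 + 0.8 + 1.0 + 1.3) / 5 = 0.9600
LCL = X̄̄ − A₃·s̄ = 28.1200 − 0.975 × 0.9600 = 27.1840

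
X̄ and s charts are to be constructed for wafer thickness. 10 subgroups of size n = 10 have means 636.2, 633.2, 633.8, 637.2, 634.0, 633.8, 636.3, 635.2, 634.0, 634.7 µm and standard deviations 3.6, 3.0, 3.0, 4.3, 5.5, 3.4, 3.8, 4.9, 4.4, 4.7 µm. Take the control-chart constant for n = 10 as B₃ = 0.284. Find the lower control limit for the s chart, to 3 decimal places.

1.153

s̄ = (3.6 + 3.0 + 3.0 + 4.3 + 5.5 + 3.4 + 3.8 + 4.9 + 4.4 + 4.7) / 10 = 4.0600
LCL_s = B₃·s̄ = 0.284 × 4.0600 = 1.1530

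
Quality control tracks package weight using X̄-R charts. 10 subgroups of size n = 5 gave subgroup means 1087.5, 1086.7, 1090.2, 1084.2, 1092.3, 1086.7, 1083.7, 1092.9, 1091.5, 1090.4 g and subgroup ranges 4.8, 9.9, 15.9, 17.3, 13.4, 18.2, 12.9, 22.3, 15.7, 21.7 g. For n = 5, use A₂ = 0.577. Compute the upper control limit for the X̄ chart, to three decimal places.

X̄̄ = (1087.5 + 1086.7 + 1090.2 + 1084.2 + 1092.3 + 1086.7 + 1083.7 + 1092.9 + 1091.5 + 1090.4) / 10 = 10886.1000 / 10 = 1088.6100
R̄ = (4.8 + 9.9 + 15.9 + 17.3 + 13.4 + 18.2 + 12.9 + 22.3 + 15.7 + 21.7) / 10 = 152.1000 / 10 = 15.2100
UCL = X̄̄ + A₂·R̄ = 1088.6100 + 0.577 × 15.2100 = 1097.3862

1097.386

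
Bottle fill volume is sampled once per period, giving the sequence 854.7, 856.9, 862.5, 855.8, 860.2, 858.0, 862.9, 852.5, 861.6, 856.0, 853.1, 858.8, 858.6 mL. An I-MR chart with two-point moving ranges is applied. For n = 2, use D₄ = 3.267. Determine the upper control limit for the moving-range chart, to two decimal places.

Moving ranges: 2.2, 5.6, 6.7, 4.4, 2.2, 4.9, 10.4, 9.1, 5.6, 2.9, 5.7, 0.2; M̄R̄ = 59.9000 / 12 = 4.9917
UCL_MR = D₄·M̄R̄ = 3.267 × 4.9917 = 16.3078

16.31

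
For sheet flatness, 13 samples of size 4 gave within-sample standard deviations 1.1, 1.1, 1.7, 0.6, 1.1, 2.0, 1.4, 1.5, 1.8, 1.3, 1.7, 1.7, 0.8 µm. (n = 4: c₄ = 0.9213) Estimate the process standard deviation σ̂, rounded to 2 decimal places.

1.49

s̄ = (1.1 + 1.1 + 1.7 + 0.6 + 1.1 + 2.0 + 1.4 + 1.5 + 1.8 + 1.3 + 1.7 + 1.7 + 0.8) / 13 = 1.3692
σ̂ = s̄ / c₄ = 1.3692 / 0.9213 = 1.4862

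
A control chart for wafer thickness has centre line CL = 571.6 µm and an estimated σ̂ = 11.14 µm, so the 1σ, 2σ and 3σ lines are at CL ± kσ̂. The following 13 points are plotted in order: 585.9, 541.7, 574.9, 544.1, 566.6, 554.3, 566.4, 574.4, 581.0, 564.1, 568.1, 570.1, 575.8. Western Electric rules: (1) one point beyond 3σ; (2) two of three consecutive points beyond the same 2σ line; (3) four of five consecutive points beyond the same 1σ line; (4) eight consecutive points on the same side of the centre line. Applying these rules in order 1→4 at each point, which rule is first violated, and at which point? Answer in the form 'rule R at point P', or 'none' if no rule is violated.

Zone of each point (C = within 1σ̂, B = 1σ̂–2σ̂, A = 2σ̂–3σ̂, * = beyond 3σ̂; sign = side of CL): 1:+B, 2:-A, 3:+C, 4:-A, 5:-C, 6:-B, 7:-C, 8:+C, 9:+C, 10:-C, 11:-C, 12:-C, 13:+C
Rule 2 (two of three consecutive points beyond the same 2σ limit) is satisfied at point 4.

rule 2 at point 4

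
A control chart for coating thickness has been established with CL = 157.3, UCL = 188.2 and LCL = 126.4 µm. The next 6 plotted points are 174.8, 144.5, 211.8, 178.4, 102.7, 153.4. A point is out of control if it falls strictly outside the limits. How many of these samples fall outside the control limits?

2

Compare each point to [126.4, 188.2]: sample 3 = 211.8 > UCL; sample 5 = 102.7 < LCL.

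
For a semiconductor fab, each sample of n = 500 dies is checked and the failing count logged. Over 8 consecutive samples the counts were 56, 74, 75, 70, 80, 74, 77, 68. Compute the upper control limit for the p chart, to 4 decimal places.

0.1905

p̄ = Σdᵢ / (k·n) = 574 / (8 × 500) = 0.14350
UCL = p̄ + 3·√(p̄(1−p̄)/n) = 0.14350 + 3 × √(0.14350×0.85650/500) = 0.14350 + 3 × 0.01568 = 0.19054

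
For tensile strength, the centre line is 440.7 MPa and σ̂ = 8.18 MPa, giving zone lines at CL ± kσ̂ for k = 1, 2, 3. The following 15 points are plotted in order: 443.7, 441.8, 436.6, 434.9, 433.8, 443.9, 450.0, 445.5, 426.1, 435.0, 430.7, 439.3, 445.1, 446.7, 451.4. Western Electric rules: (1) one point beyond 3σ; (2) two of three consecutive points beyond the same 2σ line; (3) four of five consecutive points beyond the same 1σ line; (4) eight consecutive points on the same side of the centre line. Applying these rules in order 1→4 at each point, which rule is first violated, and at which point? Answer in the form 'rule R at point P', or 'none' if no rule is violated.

none

Zone of each point (C = within 1σ̂, B = 1σ̂–2σ̂, A = 2σ̂–3σ̂, * = beyond 3σ̂; sign = side of CL): 1:+C, 2:+C, 3:-C, 4:-C, 5:-C, 6:+C, 7:+B, 8:+C, 9:-B, 10:-C, 11:-B, 12:-C, 13:+C, 14:+C, 15:+B
No rule fires across all 15 points.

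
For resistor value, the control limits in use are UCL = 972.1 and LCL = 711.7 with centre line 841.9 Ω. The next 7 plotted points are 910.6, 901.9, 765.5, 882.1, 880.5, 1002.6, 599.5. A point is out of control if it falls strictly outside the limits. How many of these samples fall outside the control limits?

Compare each point to [711.7, 972.1]: sample 6 = 1002.6 > UCL; sample 7 = 599.5 < LCL.

2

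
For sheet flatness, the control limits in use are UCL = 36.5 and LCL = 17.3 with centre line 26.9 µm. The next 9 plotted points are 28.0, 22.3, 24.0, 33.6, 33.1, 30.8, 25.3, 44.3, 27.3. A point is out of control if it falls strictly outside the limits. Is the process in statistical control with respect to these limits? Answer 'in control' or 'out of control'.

out of control

Compare each point to [17.3, 36.5]: sample 8 = 44.3 > UCL.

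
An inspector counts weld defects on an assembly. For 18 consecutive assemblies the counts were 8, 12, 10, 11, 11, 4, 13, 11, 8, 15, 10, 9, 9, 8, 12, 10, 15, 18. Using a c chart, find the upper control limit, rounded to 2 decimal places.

c̄ = (8 + 12 + 10 + 11 + 11 + 4 + 13 + 11 + 8 + 15 + 10 + 9 + 9 + 8 + 12 + 10 + 15 + 18) / 18 = 194 / 18 = 10.7778
UCL = c̄ + 3√c̄ = 10.7778 + 3 × √10.7778 = 10.7778 + 3 × 3.2830 = 20.6266

20.63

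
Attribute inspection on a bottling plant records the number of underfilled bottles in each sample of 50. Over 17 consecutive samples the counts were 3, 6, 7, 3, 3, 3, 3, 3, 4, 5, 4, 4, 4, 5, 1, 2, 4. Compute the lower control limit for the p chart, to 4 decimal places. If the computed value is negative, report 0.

0.0000

p̄ = Σdᵢ / (k·n) = 64 / (17 × 50) = 0.07529
LCL = p̄ − 3·√(p̄(1−p̄)/n) = 0.07529 − 3 × 0.03732 = -0.03665 → 0 (negative, so LCL = 0)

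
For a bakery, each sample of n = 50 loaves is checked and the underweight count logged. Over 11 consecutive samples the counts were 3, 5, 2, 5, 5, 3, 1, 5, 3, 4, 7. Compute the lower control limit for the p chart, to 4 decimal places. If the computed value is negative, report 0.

0.0000

p̄ = Σdᵢ / (k·n) = 43 / (11 × 50) = 0.07818
LCL = p̄ − 3·√(p̄(1−p̄)/n) = 0.07818 − 3 × 0.03797 = -0.03572 → 0 (negative, so LCL = 0)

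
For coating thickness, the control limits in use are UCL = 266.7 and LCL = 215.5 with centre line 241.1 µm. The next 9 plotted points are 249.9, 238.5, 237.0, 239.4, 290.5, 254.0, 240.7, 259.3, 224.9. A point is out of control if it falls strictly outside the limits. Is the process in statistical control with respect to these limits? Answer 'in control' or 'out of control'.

Compare each point to [215.5, 266.7]: sample 5 = 290.5 > UCL.

out of control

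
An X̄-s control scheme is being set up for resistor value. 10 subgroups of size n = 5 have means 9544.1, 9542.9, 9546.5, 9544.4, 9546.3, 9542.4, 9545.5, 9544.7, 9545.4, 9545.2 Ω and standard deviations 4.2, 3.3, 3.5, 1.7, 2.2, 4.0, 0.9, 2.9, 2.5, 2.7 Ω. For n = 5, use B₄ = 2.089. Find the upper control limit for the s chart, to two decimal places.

5.83

s̄ = (4.2 + 3.3 + 3.5 + 1.7 + 2.2 + 4.0 + 0.9 + 2.9 + 2.5 + 2.7) / 10 = 2.7900
UCL_s = B₄·s̄ = 2.089 × 2.7900 = 5.8283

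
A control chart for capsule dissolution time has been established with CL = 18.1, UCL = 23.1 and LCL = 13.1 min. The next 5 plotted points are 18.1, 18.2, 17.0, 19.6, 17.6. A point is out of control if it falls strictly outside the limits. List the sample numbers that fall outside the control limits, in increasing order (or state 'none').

All 5 points lie within [13.1, 23.1].

none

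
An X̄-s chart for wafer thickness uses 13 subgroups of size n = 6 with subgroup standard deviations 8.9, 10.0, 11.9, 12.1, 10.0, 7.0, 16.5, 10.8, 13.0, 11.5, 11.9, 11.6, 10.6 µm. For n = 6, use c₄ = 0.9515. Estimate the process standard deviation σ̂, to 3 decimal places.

11.787

s̄ = (8.9 + 10.0 + 11.9 + 12.1 + 10.0 + 7.0 + 16.5 + 10.8 + 13.0 + 11.5 + 11.9 + 11.6 + 10.6) / 13 = 11.2154
σ̂ = s̄ / c₄ = 11.2154 / 0.9515 = 11.7871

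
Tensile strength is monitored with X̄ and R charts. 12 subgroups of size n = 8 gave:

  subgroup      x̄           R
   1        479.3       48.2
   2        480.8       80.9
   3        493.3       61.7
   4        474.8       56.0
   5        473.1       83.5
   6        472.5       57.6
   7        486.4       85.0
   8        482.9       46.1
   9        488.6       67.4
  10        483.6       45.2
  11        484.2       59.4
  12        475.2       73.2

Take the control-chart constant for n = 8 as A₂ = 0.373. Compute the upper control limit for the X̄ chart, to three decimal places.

X̄̄ = (479.3 + 480.8 + 493.3 + 474.8 + 473.1 + 472.5 + 486.4 + 482.9 + 488.6 + 483.6 + 484.2 + 475.2) / 12 = 5774.7000 / 12 = 481.2250
R̄ = (48.2 + 80.9 + 61.7 + 56.0 + 83.5 + 57.6 + 85.0 + 46.1 + 67.4 + 45.2 + 59.4 + 73.2) / 12 = 764.2000 / 12 = 63.6833
UCL = X̄̄ + A₂·R̄ = 481.2250 + 0.373 × 63.6833 = 504.9789

504.979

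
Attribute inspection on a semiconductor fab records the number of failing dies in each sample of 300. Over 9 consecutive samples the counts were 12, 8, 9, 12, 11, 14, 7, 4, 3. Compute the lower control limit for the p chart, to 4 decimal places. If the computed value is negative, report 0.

0.0003

p̄ = Σdᵢ / (k·n) = 80 / (9 × 300) = 0.02963
LCL = p̄ − 3·√(p̄(1−p̄)/n) = 0.02963 − 3 × 0.00979 = 0.00026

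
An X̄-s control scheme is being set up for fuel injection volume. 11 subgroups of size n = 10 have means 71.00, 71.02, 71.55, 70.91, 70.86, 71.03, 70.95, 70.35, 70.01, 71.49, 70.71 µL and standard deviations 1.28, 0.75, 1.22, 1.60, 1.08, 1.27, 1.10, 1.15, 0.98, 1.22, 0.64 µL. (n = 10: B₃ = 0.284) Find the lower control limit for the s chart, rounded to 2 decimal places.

0.32

s̄ = (1.28 + 0.75 + 1.22 + 1.60 + 1.08 + 1.27 + 1.10 + 1.15 + 0.98 + 1.22 + 0.64) / 11 = 1.1173
LCL_s = B₃·s̄ = 0.284 × 1.1173 = 0.3173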